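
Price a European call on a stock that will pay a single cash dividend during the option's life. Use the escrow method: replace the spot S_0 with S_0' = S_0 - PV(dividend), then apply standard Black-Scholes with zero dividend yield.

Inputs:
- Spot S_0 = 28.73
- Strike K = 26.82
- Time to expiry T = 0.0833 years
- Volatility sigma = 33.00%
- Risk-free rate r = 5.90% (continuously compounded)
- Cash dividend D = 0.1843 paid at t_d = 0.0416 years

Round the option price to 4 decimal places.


Answer: Price = 2.2289

Derivation:
PV(D) = D * exp(-r * t_d) = 0.1843 * 0.99754861 = 0.18384821
S_0' = S_0 - PV(D) = 28.7300 - 0.18384821 = 28.54615179
d1 = (ln(S_0'/K) + (r + sigma^2/2)*T) / (sigma*sqrt(T)) = 0.75411408
d2 = d1 - sigma*sqrt(T) = 0.65887034
exp(-rT) = 0.99509736
N(d1) = 0.77460964; N(d2) = 0.74501048
C = S_0' * N(d1) - K * exp(-rT) * N(d2) = 28.54615179 * 0.77460964 - 26.8200 * 0.99509736 * 0.74501048 = 2.2289


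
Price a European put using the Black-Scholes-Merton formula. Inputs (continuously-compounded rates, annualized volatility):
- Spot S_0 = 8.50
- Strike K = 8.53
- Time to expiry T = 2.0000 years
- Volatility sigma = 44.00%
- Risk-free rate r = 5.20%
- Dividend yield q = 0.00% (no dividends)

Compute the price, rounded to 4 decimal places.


Answer: Price = 1.5959

Derivation:
d1 = (ln(S/K) + (r - q + 0.5*sigma^2) * T) / (sigma * sqrt(T)) = 0.47259932
d2 = d1 - sigma * sqrt(T) = -0.14965465
exp(-rT) = 0.90122530; exp(-qT) = 1.00000000
P = K * exp(-rT) * N(-d2) - S_0 * exp(-qT) * N(-d1)
N(-d1) = 0.31824953; N(-d2) = 0.55948145
P = 8.5300 * 0.90122530 * 0.55948145 - 8.5000 * 1.00000000 * 0.31824953 = 1.5959


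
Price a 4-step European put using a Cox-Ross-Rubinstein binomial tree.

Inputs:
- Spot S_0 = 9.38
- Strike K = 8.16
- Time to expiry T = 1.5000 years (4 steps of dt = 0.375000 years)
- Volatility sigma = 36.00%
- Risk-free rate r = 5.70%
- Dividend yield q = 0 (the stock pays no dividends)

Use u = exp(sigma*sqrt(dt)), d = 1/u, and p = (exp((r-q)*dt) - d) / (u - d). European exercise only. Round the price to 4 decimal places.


Answer: Price = V(0,0) = 0.7578

Derivation:
dt = T/N = 0.375000
u = exp(sigma*sqrt(dt)) = 1.246643; d = 1/u = 0.802154
p = (exp((r-q)*dt) - d) / (u - d) = 0.493715
Discount per step: exp(-r*dt) = 0.978852
Stock lattice S(k, i) with i counting down-moves:
  k=0: S(0,0) = 9.3800
  k=1: S(1,0) = 11.6935; S(1,1) = 7.5242
  k=2: S(2,0) = 14.5776; S(2,1) = 9.3800; S(2,2) = 6.0356
  k=3: S(3,0) = 18.1731; S(3,1) = 11.6935; S(3,2) = 7.5242; S(3,3) = 4.8415
  k=4: S(4,0) = 22.6554; S(4,1) = 14.5776; S(4,2) = 9.3800; S(4,3) = 6.0356; S(4,4) = 3.8836
Terminal payoffs V(N, i) = max(K - S_T, 0):
  V(4,0) = 0.000000; V(4,1) = 0.000000; V(4,2) = 0.000000; V(4,3) = 2.124422; V(4,4) = 4.276397
Backward induction: V(k, i) = exp(-r*dt) * [p * V(k+1, i) + (1-p) * V(k+1, i+1)].
  V(3,0) = exp(-r*dt) * [p*0.000000 + (1-p)*0.000000] = 0.000000
  V(3,1) = exp(-r*dt) * [p*0.000000 + (1-p)*0.000000] = 0.000000
  V(3,2) = exp(-r*dt) * [p*0.000000 + (1-p)*2.124422] = 1.052816
  V(3,3) = exp(-r*dt) * [p*2.124422 + (1-p)*4.276397] = 3.145965
  V(2,0) = exp(-r*dt) * [p*0.000000 + (1-p)*0.000000] = 0.000000
  V(2,1) = exp(-r*dt) * [p*0.000000 + (1-p)*1.052816] = 0.521752
  V(2,2) = exp(-r*dt) * [p*1.052816 + (1-p)*3.145965] = 2.067869
  V(1,0) = exp(-r*dt) * [p*0.000000 + (1-p)*0.521752] = 0.258569
  V(1,1) = exp(-r*dt) * [p*0.521752 + (1-p)*2.067869] = 1.276939
  V(0,0) = exp(-r*dt) * [p*0.258569 + (1-p)*1.276939] = 0.757782


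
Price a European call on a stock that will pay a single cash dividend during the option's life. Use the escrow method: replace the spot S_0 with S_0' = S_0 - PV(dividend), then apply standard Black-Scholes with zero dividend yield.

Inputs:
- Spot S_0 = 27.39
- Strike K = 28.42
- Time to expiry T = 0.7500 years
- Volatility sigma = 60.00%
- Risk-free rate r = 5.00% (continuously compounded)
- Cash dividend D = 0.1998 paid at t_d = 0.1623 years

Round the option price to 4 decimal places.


Answer: Price = 5.5020

Derivation:
PV(D) = D * exp(-r * t_d) = 0.1998 * 0.99191784 = 0.19818518
S_0' = S_0 - PV(D) = 27.3900 - 0.19818518 = 27.19181482
d1 = (ln(S_0'/K) + (r + sigma^2/2)*T) / (sigma*sqrt(T)) = 0.24695750
d2 = d1 - sigma*sqrt(T) = -0.27265775
exp(-rT) = 0.96319442
N(d1) = 0.59752944; N(d2) = 0.39255816
C = S_0' * N(d1) - K * exp(-rT) * N(d2) = 27.19181482 * 0.59752944 - 28.4200 * 0.96319442 * 0.39255816 = 5.5020


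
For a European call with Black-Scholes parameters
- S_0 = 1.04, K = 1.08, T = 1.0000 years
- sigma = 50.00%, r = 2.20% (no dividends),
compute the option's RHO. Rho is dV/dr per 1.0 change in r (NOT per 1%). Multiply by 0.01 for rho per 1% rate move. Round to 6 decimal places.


Answer: Rho = 0.411159

Derivation:
d1 = 0.2185193440; d2 = -0.2814806560
phi(d1) = 0.3895301986; exp(-qT) = 1.0000000000; exp(-rT) = 0.9782402351
N(d2) = 0.3891708814
Rho = K*T*exp(-rT)*N(d2) = 1.0800 * 1.0000 * 0.9782402351 * 0.3891708814 = 0.411159


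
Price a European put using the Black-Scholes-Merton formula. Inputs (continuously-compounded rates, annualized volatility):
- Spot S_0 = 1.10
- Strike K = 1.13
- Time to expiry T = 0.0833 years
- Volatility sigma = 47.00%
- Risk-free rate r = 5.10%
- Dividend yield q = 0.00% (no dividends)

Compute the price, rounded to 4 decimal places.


Answer: Price = 0.0736

Derivation:
d1 = (ln(S/K) + (r - q + 0.5*sigma^2) * T) / (sigma * sqrt(T)) = -0.09921600
d2 = d1 - sigma * sqrt(T) = -0.23486618
exp(-rT) = 0.99576071; exp(-qT) = 1.00000000
P = K * exp(-rT) * N(-d2) - S_0 * exp(-qT) * N(-d1)
N(-d1) = 0.53951661; N(-d2) = 0.59284370
P = 1.1300 * 0.99576071 * 0.59284370 - 1.1000 * 1.00000000 * 0.53951661 = 0.0736


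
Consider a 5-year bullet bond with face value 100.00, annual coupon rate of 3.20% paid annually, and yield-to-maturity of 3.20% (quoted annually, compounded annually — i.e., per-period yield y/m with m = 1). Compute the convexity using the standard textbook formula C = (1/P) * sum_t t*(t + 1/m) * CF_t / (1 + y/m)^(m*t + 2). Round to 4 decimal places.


Coupon per period c = face * coupon_rate / m = 3.200000
Periods per year m = 1; per-period yield y/m = 0.032000
Number of cashflows N = 5
Cashflows (t years, CF_t, discount factor 1/(1+y/m)^(m*t), PV):
  t = 1.0000: CF_t = 3.200000, DF = 0.968992, PV = 3.100775
  t = 2.0000: CF_t = 3.200000, DF = 0.938946, PV = 3.004627
  t = 3.0000: CF_t = 3.200000, DF = 0.909831, PV = 2.911460
  t = 4.0000: CF_t = 3.200000, DF = 0.881620, PV = 2.821183
  t = 5.0000: CF_t = 103.200000, DF = 0.854283, PV = 88.161955
Price P = sum_t PV_t = 100.000000
Convexity numerator sum_t t*(t + 1/m) * CF_t / (1+y/m)^(m*t + 2):
  t = 1.0000: term = 5.822921
  t = 2.0000: term = 16.927095
  t = 3.0000: term = 32.804448
  t = 4.0000: term = 52.978760
  t = 5.0000: term = 2483.379381
Convexity = (1/P) * sum = 2591.912606 / 100.000000 = 25.919126

Answer: Convexity = 25.9191


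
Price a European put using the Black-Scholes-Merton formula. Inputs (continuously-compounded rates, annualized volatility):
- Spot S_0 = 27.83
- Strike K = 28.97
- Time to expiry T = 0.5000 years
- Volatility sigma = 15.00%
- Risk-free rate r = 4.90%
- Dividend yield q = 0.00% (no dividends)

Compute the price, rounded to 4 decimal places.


Answer: Price = 1.4186

Derivation:
d1 = (ln(S/K) + (r - q + 0.5*sigma^2) * T) / (sigma * sqrt(T)) = -0.09448112
d2 = d1 - sigma * sqrt(T) = -0.20054714
exp(-rT) = 0.97579769; exp(-qT) = 1.00000000
P = K * exp(-rT) * N(-d2) - S_0 * exp(-qT) * N(-d1)
N(-d1) = 0.53763651; N(-d2) = 0.57947365
P = 28.9700 * 0.97579769 * 0.57947365 - 27.8300 * 1.00000000 * 0.53763651 = 1.4186


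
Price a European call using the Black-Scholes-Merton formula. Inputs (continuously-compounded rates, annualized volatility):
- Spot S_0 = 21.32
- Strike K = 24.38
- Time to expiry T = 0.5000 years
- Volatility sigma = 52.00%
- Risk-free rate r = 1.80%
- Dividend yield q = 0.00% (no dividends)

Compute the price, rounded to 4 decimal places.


d1 = (ln(S/K) + (r - q + 0.5*sigma^2) * T) / (sigma * sqrt(T)) = -0.15642705
d2 = d1 - sigma * sqrt(T) = -0.52412257
exp(-rT) = 0.99104038; exp(-qT) = 1.00000000
C = S_0 * exp(-qT) * N(d1) - K * exp(-rT) * N(d2)
N(d1) = 0.43784821; N(d2) = 0.30009665
C = 21.3200 * 1.00000000 * 0.43784821 - 24.3800 * 0.99104038 * 0.30009665 = 2.0841

Answer: Price = 2.0841


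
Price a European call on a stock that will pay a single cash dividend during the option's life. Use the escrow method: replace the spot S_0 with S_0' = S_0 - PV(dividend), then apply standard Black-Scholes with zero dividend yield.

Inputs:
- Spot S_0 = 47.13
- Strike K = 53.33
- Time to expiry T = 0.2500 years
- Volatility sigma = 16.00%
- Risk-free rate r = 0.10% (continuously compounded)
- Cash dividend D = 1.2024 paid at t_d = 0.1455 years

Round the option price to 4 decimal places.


PV(D) = D * exp(-r * t_d) = 1.2024 * 0.99985451 = 1.20222506
S_0' = S_0 - PV(D) = 47.1300 - 1.20222506 = 45.92777494
d1 = (ln(S_0'/K) + (r + sigma^2/2)*T) / (sigma*sqrt(T)) = -1.82473715
d2 = d1 - sigma*sqrt(T) = -1.90473715
exp(-rT) = 0.99975003
N(d1) = 0.03402035; N(d2) = 0.02840712
C = S_0' * N(d1) - K * exp(-rT) * N(d2) = 45.92777494 * 0.03402035 - 53.3300 * 0.99975003 * 0.02840712 = 0.0479

Answer: Price = 0.0479


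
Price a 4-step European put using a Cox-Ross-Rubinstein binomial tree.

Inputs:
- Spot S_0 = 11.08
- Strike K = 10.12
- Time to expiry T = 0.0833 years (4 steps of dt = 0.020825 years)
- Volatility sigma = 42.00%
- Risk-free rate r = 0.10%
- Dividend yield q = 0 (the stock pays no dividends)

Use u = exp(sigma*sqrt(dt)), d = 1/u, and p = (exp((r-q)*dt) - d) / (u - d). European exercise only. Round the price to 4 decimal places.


Answer: Price = V(0,0) = 0.1810

Derivation:
dt = T/N = 0.020825
u = exp(sigma*sqrt(dt)) = 1.062484; d = 1/u = 0.941191
p = (exp((r-q)*dt) - d) / (u - d) = 0.485024
Discount per step: exp(-r*dt) = 0.999979
Stock lattice S(k, i) with i counting down-moves:
  k=0: S(0,0) = 11.0800
  k=1: S(1,0) = 11.7723; S(1,1) = 10.4284
  k=2: S(2,0) = 12.5079; S(2,1) = 11.0800; S(2,2) = 9.8151
  k=3: S(3,0) = 13.2895; S(3,1) = 11.7723; S(3,2) = 10.4284; S(3,3) = 9.2379
  k=4: S(4,0) = 14.1198; S(4,1) = 12.5079; S(4,2) = 11.0800; S(4,3) = 9.8151; S(4,4) = 8.6946
Terminal payoffs V(N, i) = max(K - S_T, 0):
  V(4,0) = 0.000000; V(4,1) = 0.000000; V(4,2) = 0.000000; V(4,3) = 0.304896; V(4,4) = 1.425392
Backward induction: V(k, i) = exp(-r*dt) * [p * V(k+1, i) + (1-p) * V(k+1, i+1)].
  V(3,0) = exp(-r*dt) * [p*0.000000 + (1-p)*0.000000] = 0.000000
  V(3,1) = exp(-r*dt) * [p*0.000000 + (1-p)*0.000000] = 0.000000
  V(3,2) = exp(-r*dt) * [p*0.000000 + (1-p)*0.304896] = 0.157011
  V(3,3) = exp(-r*dt) * [p*0.304896 + (1-p)*1.425392] = 0.881906
  V(2,0) = exp(-r*dt) * [p*0.000000 + (1-p)*0.000000] = 0.000000
  V(2,1) = exp(-r*dt) * [p*0.000000 + (1-p)*0.157011] = 0.080855
  V(2,2) = exp(-r*dt) * [p*0.157011 + (1-p)*0.881906] = 0.530304
  V(1,0) = exp(-r*dt) * [p*0.000000 + (1-p)*0.080855] = 0.041638
  V(1,1) = exp(-r*dt) * [p*0.080855 + (1-p)*0.530304] = 0.312304
  V(0,0) = exp(-r*dt) * [p*0.041638 + (1-p)*0.312304] = 0.181021


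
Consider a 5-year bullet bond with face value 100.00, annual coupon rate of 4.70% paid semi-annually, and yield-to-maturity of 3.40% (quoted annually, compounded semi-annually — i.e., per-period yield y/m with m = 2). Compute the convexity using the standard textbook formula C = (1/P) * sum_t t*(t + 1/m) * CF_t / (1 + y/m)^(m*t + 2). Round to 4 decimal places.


Answer: Convexity = 23.2776

Derivation:
Coupon per period c = face * coupon_rate / m = 2.350000
Periods per year m = 2; per-period yield y/m = 0.017000
Number of cashflows N = 10
Cashflows (t years, CF_t, discount factor 1/(1+y/m)^(m*t), PV):
  t = 0.5000: CF_t = 2.350000, DF = 0.983284, PV = 2.310718
  t = 1.0000: CF_t = 2.350000, DF = 0.966848, PV = 2.272092
  t = 1.5000: CF_t = 2.350000, DF = 0.950686, PV = 2.234112
  t = 2.0000: CF_t = 2.350000, DF = 0.934795, PV = 2.196767
  t = 2.5000: CF_t = 2.350000, DF = 0.919169, PV = 2.160046
  t = 3.0000: CF_t = 2.350000, DF = 0.903804, PV = 2.123940
  t = 3.5000: CF_t = 2.350000, DF = 0.888696, PV = 2.088436
  t = 4.0000: CF_t = 2.350000, DF = 0.873841, PV = 2.053526
  t = 4.5000: CF_t = 2.350000, DF = 0.859234, PV = 2.019200
  t = 5.0000: CF_t = 102.350000, DF = 0.844871, PV = 86.472560
Price P = sum_t PV_t = 105.931398
Convexity numerator sum_t t*(t + 1/m) * CF_t / (1+y/m)^(m*t + 2):
  t = 0.5000: term = 1.117056
  t = 1.0000: term = 3.295151
  t = 1.5000: term = 6.480139
  t = 2.0000: term = 10.619698
  t = 2.5000: term = 15.663271
  t = 3.0000: term = 21.562025
  t = 3.5000: term = 28.268797
  t = 4.0000: term = 35.738049
  t = 4.5000: term = 43.925822
  t = 5.0000: term = 2299.159527
Convexity = (1/P) * sum = 2465.829534 / 105.931398 = 23.277608


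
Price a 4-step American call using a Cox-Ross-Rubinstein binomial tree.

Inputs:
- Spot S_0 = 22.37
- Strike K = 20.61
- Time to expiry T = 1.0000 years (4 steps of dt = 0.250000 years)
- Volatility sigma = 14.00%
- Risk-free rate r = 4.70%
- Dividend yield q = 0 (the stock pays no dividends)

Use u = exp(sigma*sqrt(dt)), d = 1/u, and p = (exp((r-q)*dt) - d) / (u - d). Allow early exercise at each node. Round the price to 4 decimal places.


dt = T/N = 0.250000
u = exp(sigma*sqrt(dt)) = 1.072508; d = 1/u = 0.932394
p = (exp((r-q)*dt) - d) / (u - d) = 0.566862
Discount per step: exp(-r*dt) = 0.988319
Stock lattice S(k, i) with i counting down-moves:
  k=0: S(0,0) = 22.3700
  k=1: S(1,0) = 23.9920; S(1,1) = 20.8576
  k=2: S(2,0) = 25.7316; S(2,1) = 22.3700; S(2,2) = 19.4475
  k=3: S(3,0) = 27.5974; S(3,1) = 23.9920; S(3,2) = 20.8576; S(3,3) = 18.1328
  k=4: S(4,0) = 29.5984; S(4,1) = 25.7316; S(4,2) = 22.3700; S(4,3) = 19.4475; S(4,4) = 16.9069
Terminal payoffs V(N, i) = max(S_T - K, 0):
  V(4,0) = 8.988414; V(4,1) = 5.121625; V(4,2) = 1.760000; V(4,3) = 0.000000; V(4,4) = 0.000000
Backward induction: V(k, i) = exp(-r*dt) * [p * V(k+1, i) + (1-p) * V(k+1, i+1)]; then take max(V_cont, immediate exercise) for American.
  V(3,0) = exp(-r*dt) * [p*8.988414 + (1-p)*5.121625] = 7.228129; exercise = 6.987378; V(3,0) = max -> 7.228129
  V(3,1) = exp(-r*dt) * [p*5.121625 + (1-p)*1.760000] = 3.622758; exercise = 3.382008; V(3,1) = max -> 3.622758
  V(3,2) = exp(-r*dt) * [p*1.760000 + (1-p)*0.000000] = 0.986023; exercise = 0.247650; V(3,2) = max -> 0.986023
  V(3,3) = exp(-r*dt) * [p*0.000000 + (1-p)*0.000000] = 0.000000; exercise = 0.000000; V(3,3) = max -> 0.000000
  V(2,0) = exp(-r*dt) * [p*7.228129 + (1-p)*3.622758] = 5.600313; exercise = 5.121625; V(2,0) = max -> 5.600313
  V(2,1) = exp(-r*dt) * [p*3.622758 + (1-p)*0.986023] = 2.451710; exercise = 1.760000; V(2,1) = max -> 2.451710
  V(2,2) = exp(-r*dt) * [p*0.986023 + (1-p)*0.000000] = 0.552410; exercise = 0.000000; V(2,2) = max -> 0.552410
  V(1,0) = exp(-r*dt) * [p*5.600313 + (1-p)*2.451710] = 4.187045; exercise = 3.382008; V(1,0) = max -> 4.187045
  V(1,1) = exp(-r*dt) * [p*2.451710 + (1-p)*0.552410] = 1.610021; exercise = 0.247650; V(1,1) = max -> 1.610021
  V(0,0) = exp(-r*dt) * [p*4.187045 + (1-p)*1.610021] = 3.034966; exercise = 1.760000; V(0,0) = max -> 3.034966

Answer: Price = V(0,0) = 3.0350


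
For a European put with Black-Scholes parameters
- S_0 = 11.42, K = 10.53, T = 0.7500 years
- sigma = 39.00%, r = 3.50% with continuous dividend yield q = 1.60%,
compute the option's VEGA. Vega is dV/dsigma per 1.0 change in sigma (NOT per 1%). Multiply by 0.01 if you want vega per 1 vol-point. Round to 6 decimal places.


Answer: Vega = 3.521026

Derivation:
d1 = 0.4512965798; d2 = 0.1135466724
phi(d1) = 0.3603163676; exp(-qT) = 0.9880717129; exp(-rT) = 0.9740915363
Vega = S * exp(-qT) * phi(d1) * sqrt(T) = 11.4200 * 0.9880717129 * 0.3603163676 * 0.8660254038 = 3.521026


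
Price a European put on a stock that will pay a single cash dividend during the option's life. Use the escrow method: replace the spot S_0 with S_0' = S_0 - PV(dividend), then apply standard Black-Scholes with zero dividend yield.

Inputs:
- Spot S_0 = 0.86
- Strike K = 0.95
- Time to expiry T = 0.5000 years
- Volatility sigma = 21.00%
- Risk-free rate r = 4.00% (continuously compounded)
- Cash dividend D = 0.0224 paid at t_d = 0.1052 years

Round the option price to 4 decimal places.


PV(D) = D * exp(-r * t_d) = 0.0224 * 0.99580084 = 0.02230594
S_0' = S_0 - PV(D) = 0.8600 - 0.02230594 = 0.83769406
d1 = (ln(S_0'/K) + (r + sigma^2/2)*T) / (sigma*sqrt(T)) = -0.63830888
d2 = d1 - sigma*sqrt(T) = -0.78680130
exp(-rT) = 0.98019867
N(-d1) = 0.73836368; N(-d2) = 0.78430091
P = K * exp(-rT) * N(-d2) - S_0' * N(-d1) = 0.9500 * 0.98019867 * 0.78430091 - 0.83769406 * 0.73836368 = 0.1118

Answer: Price = 0.1118


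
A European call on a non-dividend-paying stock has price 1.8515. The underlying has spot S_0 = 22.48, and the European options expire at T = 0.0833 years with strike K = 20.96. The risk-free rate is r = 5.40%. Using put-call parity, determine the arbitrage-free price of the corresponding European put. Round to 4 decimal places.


Put-call parity: C - P = S_0 * exp(-qT) - K * exp(-rT).
S_0 * exp(-qT) = 22.4800 * 1.00000000 = 22.48000000
K * exp(-rT) = 20.9600 * 0.99551190 = 20.86592946
P = C - S*exp(-qT) + K*exp(-rT)
P = 1.8515 - 22.48000000 + 20.86592946 = 0.2374

Answer: Put price = 0.2374


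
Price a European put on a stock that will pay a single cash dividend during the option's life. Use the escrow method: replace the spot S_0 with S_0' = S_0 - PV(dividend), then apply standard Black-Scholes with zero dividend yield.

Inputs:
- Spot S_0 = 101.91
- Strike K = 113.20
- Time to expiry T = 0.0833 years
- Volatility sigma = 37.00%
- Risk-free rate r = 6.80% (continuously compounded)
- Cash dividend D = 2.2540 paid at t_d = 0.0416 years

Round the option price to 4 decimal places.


PV(D) = D * exp(-r * t_d) = 2.2540 * 0.99717520 = 2.24763289
S_0' = S_0 - PV(D) = 101.9100 - 2.24763289 = 99.66236711
d1 = (ln(S_0'/K) + (r + sigma^2/2)*T) / (sigma*sqrt(T)) = -1.08627620
d2 = d1 - sigma*sqrt(T) = -1.19306464
exp(-rT) = 0.99435161
N(-d1) = 0.86132159; N(-d2) = 0.88357797
P = K * exp(-rT) * N(-d2) - S_0' * N(-d1) = 113.2000 * 0.99435161 * 0.88357797 - 99.66236711 * 0.86132159 = 13.6147

Answer: Price = 13.6147


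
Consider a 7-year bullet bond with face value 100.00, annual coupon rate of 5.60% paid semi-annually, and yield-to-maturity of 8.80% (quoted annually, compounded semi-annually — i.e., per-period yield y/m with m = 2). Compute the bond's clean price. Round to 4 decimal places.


Coupon per period c = face * coupon_rate / m = 2.800000
Periods per year m = 2; per-period yield y/m = 0.044000
Number of cashflows N = 14
Cashflows (t years, CF_t, discount factor 1/(1+y/m)^(m*t), PV):
  t = 0.5000: CF_t = 2.800000, DF = 0.957854, PV = 2.681992
  t = 1.0000: CF_t = 2.800000, DF = 0.917485, PV = 2.568958
  t = 1.5000: CF_t = 2.800000, DF = 0.878817, PV = 2.460688
  t = 2.0000: CF_t = 2.800000, DF = 0.841779, PV = 2.356981
  t = 2.5000: CF_t = 2.800000, DF = 0.806302, PV = 2.257644
  t = 3.0000: CF_t = 2.800000, DF = 0.772320, PV = 2.162495
  t = 3.5000: CF_t = 2.800000, DF = 0.739770, PV = 2.071355
  t = 4.0000: CF_t = 2.800000, DF = 0.708592, PV = 1.984057
  t = 4.5000: CF_t = 2.800000, DF = 0.678728, PV = 1.900437
  t = 5.0000: CF_t = 2.800000, DF = 0.650122, PV = 1.820342
  t = 5.5000: CF_t = 2.800000, DF = 0.622722, PV = 1.743623
  t = 6.0000: CF_t = 2.800000, DF = 0.596477, PV = 1.670137
  t = 6.5000: CF_t = 2.800000, DF = 0.571339, PV = 1.599748
  t = 7.0000: CF_t = 102.800000, DF = 0.547259, PV = 56.258239
Price P = sum_t PV_t = 83.536696

Answer: Price = 83.5367


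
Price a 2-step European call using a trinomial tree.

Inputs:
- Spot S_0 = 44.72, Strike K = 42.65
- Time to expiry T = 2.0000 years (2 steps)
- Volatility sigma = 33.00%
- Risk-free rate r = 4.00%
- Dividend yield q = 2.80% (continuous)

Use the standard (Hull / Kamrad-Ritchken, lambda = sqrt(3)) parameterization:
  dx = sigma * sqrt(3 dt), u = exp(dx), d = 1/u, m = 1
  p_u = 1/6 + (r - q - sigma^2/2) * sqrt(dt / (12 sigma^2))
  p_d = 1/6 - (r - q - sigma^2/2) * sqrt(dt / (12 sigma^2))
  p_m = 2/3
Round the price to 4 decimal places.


Answer: Price = V(0,0) = 8.2897

Derivation:
dt = T/N = 1.000000; dx = sigma*sqrt(3*dt) = 0.571577
u = exp(dx) = 1.771057; d = 1/u = 0.564634
p_u = 0.129533, p_m = 0.666667, p_d = 0.203801
Discount per step: exp(-r*dt) = 0.960789
Stock lattice S(k, j) with j the centered position index:
  k=0: S(0,+0) = 44.7200
  k=1: S(1,-1) = 25.2505; S(1,+0) = 44.7200; S(1,+1) = 79.2017
  k=2: S(2,-2) = 14.2573; S(2,-1) = 25.2505; S(2,+0) = 44.7200; S(2,+1) = 79.2017; S(2,+2) = 140.2707
Terminal payoffs V(N, j) = max(S_T - K, 0):
  V(2,-2) = 0.000000; V(2,-1) = 0.000000; V(2,+0) = 2.070000; V(2,+1) = 36.551687; V(2,+2) = 97.620733
Backward induction: V(k, j) = exp(-r*dt) * [p_u * V(k+1, j+1) + p_m * V(k+1, j) + p_d * V(k+1, j-1)]
  V(1,-1) = exp(-r*dt) * [p_u*2.070000 + p_m*0.000000 + p_d*0.000000] = 0.257619
  V(1,+0) = exp(-r*dt) * [p_u*36.551687 + p_m*2.070000 + p_d*0.000000] = 5.874875
  V(1,+1) = exp(-r*dt) * [p_u*97.620733 + p_m*36.551687 + p_d*2.070000] = 35.966885
  V(0,+0) = exp(-r*dt) * [p_u*35.966885 + p_m*5.874875 + p_d*0.257619] = 8.289661


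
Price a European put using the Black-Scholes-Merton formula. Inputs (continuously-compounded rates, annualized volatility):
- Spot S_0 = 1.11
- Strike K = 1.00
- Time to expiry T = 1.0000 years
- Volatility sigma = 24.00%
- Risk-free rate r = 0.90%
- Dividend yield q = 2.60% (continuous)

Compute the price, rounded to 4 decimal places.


d1 = (ln(S/K) + (r - q + 0.5*sigma^2) * T) / (sigma * sqrt(T)) = 0.48400006
d2 = d1 - sigma * sqrt(T) = 0.24400006
exp(-rT) = 0.99104038; exp(-qT) = 0.97433509
P = K * exp(-rT) * N(-d2) - S_0 * exp(-qT) * N(-d1)
N(-d1) = 0.31419291; N(-d2) = 0.40361539
P = 1.0000 * 0.99104038 * 0.40361539 - 1.1100 * 0.97433509 * 0.31419291 = 0.0602

Answer: Price = 0.0602


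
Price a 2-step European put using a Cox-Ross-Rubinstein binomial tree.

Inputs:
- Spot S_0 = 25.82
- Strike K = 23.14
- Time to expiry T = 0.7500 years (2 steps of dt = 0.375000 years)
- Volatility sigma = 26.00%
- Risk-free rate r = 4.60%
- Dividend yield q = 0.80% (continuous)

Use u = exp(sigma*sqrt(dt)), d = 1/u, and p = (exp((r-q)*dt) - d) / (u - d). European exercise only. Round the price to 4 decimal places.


Answer: Price = V(0,0) = 1.0318

Derivation:
dt = T/N = 0.375000
u = exp(sigma*sqrt(dt)) = 1.172592; d = 1/u = 0.852811
p = (exp((r-q)*dt) - d) / (u - d) = 0.505160
Discount per step: exp(-r*dt) = 0.982898
Stock lattice S(k, i) with i counting down-moves:
  k=0: S(0,0) = 25.8200
  k=1: S(1,0) = 30.2763; S(1,1) = 22.0196
  k=2: S(2,0) = 35.5018; S(2,1) = 25.8200; S(2,2) = 18.7786
Terminal payoffs V(N, i) = max(K - S_T, 0):
  V(2,0) = 0.000000; V(2,1) = 0.000000; V(2,2) = 4.361441
Backward induction: V(k, i) = exp(-r*dt) * [p * V(k+1, i) + (1-p) * V(k+1, i+1)].
  V(1,0) = exp(-r*dt) * [p*0.000000 + (1-p)*0.000000] = 0.000000
  V(1,1) = exp(-r*dt) * [p*0.000000 + (1-p)*4.361441] = 2.121304
  V(0,0) = exp(-r*dt) * [p*0.000000 + (1-p)*2.121304] = 1.031753


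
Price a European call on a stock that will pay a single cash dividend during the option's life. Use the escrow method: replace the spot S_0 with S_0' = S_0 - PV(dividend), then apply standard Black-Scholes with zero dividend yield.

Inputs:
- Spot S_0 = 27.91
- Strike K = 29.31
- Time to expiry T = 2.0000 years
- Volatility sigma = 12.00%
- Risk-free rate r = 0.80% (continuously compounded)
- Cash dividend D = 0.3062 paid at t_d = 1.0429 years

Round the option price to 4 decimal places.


Answer: Price = 1.3527

Derivation:
PV(D) = D * exp(-r * t_d) = 0.3062 * 0.99169151 = 0.30365594
S_0' = S_0 - PV(D) = 27.9100 - 0.30365594 = 27.60634406
d1 = (ln(S_0'/K) + (r + sigma^2/2)*T) / (sigma*sqrt(T)) = -0.17373113
d2 = d1 - sigma*sqrt(T) = -0.34343676
exp(-rT) = 0.98412732
N(d1) = 0.43103838; N(d2) = 0.36563495
C = S_0' * N(d1) - K * exp(-rT) * N(d2) = 27.60634406 * 0.43103838 - 29.3100 * 0.98412732 * 0.36563495 = 1.3527


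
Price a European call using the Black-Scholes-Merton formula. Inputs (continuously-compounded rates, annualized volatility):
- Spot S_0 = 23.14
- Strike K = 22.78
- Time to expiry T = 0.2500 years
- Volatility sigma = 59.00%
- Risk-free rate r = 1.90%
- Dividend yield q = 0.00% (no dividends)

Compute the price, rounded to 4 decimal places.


Answer: Price = 2.9264

Derivation:
d1 = (ln(S/K) + (r - q + 0.5*sigma^2) * T) / (sigma * sqrt(T)) = 0.21675344
d2 = d1 - sigma * sqrt(T) = -0.07824656
exp(-rT) = 0.99526126; exp(-qT) = 1.00000000
C = S_0 * exp(-qT) * N(d1) - K * exp(-rT) * N(d2)
N(d1) = 0.58579975; N(d2) = 0.46881596
C = 23.1400 * 1.00000000 * 0.58579975 - 22.7800 * 0.99526126 * 0.46881596 = 2.9264


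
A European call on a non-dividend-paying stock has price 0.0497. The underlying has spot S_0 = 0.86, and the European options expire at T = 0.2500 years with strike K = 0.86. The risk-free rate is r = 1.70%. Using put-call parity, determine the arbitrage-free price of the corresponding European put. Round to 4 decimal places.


Put-call parity: C - P = S_0 * exp(-qT) - K * exp(-rT).
S_0 * exp(-qT) = 0.8600 * 1.00000000 = 0.86000000
K * exp(-rT) = 0.8600 * 0.99575902 = 0.85635276
P = C - S*exp(-qT) + K*exp(-rT)
P = 0.0497 - 0.86000000 + 0.85635276 = 0.0461

Answer: Put price = 0.0461


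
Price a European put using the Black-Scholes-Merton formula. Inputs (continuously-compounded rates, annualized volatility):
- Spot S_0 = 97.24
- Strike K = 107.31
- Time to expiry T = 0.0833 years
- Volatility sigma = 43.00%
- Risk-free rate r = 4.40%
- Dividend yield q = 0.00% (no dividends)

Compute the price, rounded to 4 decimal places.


Answer: Price = 11.2943

Derivation:
d1 = (ln(S/K) + (r - q + 0.5*sigma^2) * T) / (sigma * sqrt(T)) = -0.70241385
d2 = d1 - sigma * sqrt(T) = -0.82651933
exp(-rT) = 0.99634151; exp(-qT) = 1.00000000
P = K * exp(-rT) * N(-d2) - S_0 * exp(-qT) * N(-d1)
N(-d1) = 0.75878944; N(-d2) = 0.79574522
P = 107.3100 * 0.99634151 * 0.79574522 - 97.2400 * 1.00000000 * 0.75878944 = 11.2943


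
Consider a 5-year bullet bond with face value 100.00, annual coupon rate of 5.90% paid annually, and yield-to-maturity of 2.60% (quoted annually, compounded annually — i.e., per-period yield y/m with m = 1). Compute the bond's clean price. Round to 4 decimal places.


Answer: Price = 115.2872

Derivation:
Coupon per period c = face * coupon_rate / m = 5.900000
Periods per year m = 1; per-period yield y/m = 0.026000
Number of cashflows N = 5
Cashflows (t years, CF_t, discount factor 1/(1+y/m)^(m*t), PV):
  t = 1.0000: CF_t = 5.900000, DF = 0.974659, PV = 5.750487
  t = 2.0000: CF_t = 5.900000, DF = 0.949960, PV = 5.604763
  t = 3.0000: CF_t = 5.900000, DF = 0.925887, PV = 5.462732
  t = 4.0000: CF_t = 5.900000, DF = 0.902424, PV = 5.324301
  t = 5.0000: CF_t = 105.900000, DF = 0.879555, PV = 93.144916
Price P = sum_t PV_t = 115.287200


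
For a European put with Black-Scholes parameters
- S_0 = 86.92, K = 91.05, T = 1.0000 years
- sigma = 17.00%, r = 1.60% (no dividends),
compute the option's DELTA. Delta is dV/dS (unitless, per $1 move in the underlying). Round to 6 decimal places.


Answer: Delta = -0.537424

Derivation:
d1 = -0.0939450046; d2 = -0.2639450046
phi(d1) = 0.3971856938; exp(-qT) = 1.0000000000; exp(-rT) = 0.9841273201
N(-d1) = 0.5374235783
Delta = -exp(-qT) * N(-d1) = -1.0000000000 * 0.5374235783 = -0.537424


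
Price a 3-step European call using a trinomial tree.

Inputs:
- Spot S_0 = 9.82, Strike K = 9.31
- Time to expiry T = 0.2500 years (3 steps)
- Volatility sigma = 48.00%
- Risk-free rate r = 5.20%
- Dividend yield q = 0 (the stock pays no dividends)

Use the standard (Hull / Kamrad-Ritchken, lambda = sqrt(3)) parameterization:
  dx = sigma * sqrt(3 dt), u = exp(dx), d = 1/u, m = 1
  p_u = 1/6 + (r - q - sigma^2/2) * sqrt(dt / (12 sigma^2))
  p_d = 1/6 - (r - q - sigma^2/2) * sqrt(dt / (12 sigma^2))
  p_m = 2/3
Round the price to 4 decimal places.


Answer: Price = V(0,0) = 1.2500

Derivation:
dt = T/N = 0.083333; dx = sigma*sqrt(3*dt) = 0.240000
u = exp(dx) = 1.271249; d = 1/u = 0.786628
p_u = 0.155694, p_m = 0.666667, p_d = 0.177639
Discount per step: exp(-r*dt) = 0.995676
Stock lattice S(k, j) with j the centered position index:
  k=0: S(0,+0) = 9.8200
  k=1: S(1,-1) = 7.7247; S(1,+0) = 9.8200; S(1,+1) = 12.4837
  k=2: S(2,-2) = 6.0765; S(2,-1) = 7.7247; S(2,+0) = 9.8200; S(2,+1) = 12.4837; S(2,+2) = 15.8699
  k=3: S(3,-3) = 4.7799; S(3,-2) = 6.0765; S(3,-1) = 7.7247; S(3,+0) = 9.8200; S(3,+1) = 12.4837; S(3,+2) = 15.8699; S(3,+3) = 20.1745
Terminal payoffs V(N, j) = max(S_T - K, 0):
  V(3,-3) = 0.000000; V(3,-2) = 0.000000; V(3,-1) = 0.000000; V(3,+0) = 0.510000; V(3,+1) = 3.173667; V(3,+2) = 6.559851; V(3,+3) = 10.864534
Backward induction: V(k, j) = exp(-r*dt) * [p_u * V(k+1, j+1) + p_m * V(k+1, j) + p_d * V(k+1, j-1)]
  V(2,-2) = exp(-r*dt) * [p_u*0.000000 + p_m*0.000000 + p_d*0.000000] = 0.000000
  V(2,-1) = exp(-r*dt) * [p_u*0.510000 + p_m*0.000000 + p_d*0.000000] = 0.079061
  V(2,+0) = exp(-r*dt) * [p_u*3.173667 + p_m*0.510000 + p_d*0.000000] = 0.830516
  V(2,+1) = exp(-r*dt) * [p_u*6.559851 + p_m*3.173667 + p_d*0.510000] = 3.213749
  V(2,+2) = exp(-r*dt) * [p_u*10.864534 + p_m*6.559851 + p_d*3.173667] = 6.599886
  V(1,-1) = exp(-r*dt) * [p_u*0.830516 + p_m*0.079061 + p_d*0.000000] = 0.181227
  V(1,+0) = exp(-r*dt) * [p_u*3.213749 + p_m*0.830516 + p_d*0.079061] = 1.063466
  V(1,+1) = exp(-r*dt) * [p_u*6.599886 + p_m*3.213749 + p_d*0.830516] = 3.303252
  V(0,+0) = exp(-r*dt) * [p_u*3.303252 + p_m*1.063466 + p_d*0.181227] = 1.250040


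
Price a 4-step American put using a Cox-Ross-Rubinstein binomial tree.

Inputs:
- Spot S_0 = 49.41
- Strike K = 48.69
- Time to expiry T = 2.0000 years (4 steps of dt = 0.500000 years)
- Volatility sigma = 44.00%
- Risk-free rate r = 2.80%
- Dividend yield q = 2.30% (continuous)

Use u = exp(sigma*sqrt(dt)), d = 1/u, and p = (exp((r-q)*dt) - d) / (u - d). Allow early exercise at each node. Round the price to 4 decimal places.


Answer: Price = V(0,0) = 10.4530

Derivation:
dt = T/N = 0.500000
u = exp(sigma*sqrt(dt)) = 1.364963; d = 1/u = 0.732621
p = (exp((r-q)*dt) - d) / (u - d) = 0.426798
Discount per step: exp(-r*dt) = 0.986098
Stock lattice S(k, i) with i counting down-moves:
  k=0: S(0,0) = 49.4100
  k=1: S(1,0) = 67.4428; S(1,1) = 36.1988
  k=2: S(2,0) = 92.0569; S(2,1) = 49.4100; S(2,2) = 26.5200
  k=3: S(3,0) = 125.6542; S(3,1) = 67.4428; S(3,2) = 36.1988; S(3,3) = 19.4291
  k=4: S(4,0) = 171.5133; S(4,1) = 92.0569; S(4,2) = 49.4100; S(4,3) = 26.5200; S(4,4) = 14.2342
Terminal payoffs V(N, i) = max(K - S_T, 0):
  V(4,0) = 0.000000; V(4,1) = 0.000000; V(4,2) = 0.000000; V(4,3) = 22.170008; V(4,4) = 34.455837
Backward induction: V(k, i) = exp(-r*dt) * [p * V(k+1, i) + (1-p) * V(k+1, i+1)]; then take max(V_cont, immediate exercise) for American.
  V(3,0) = exp(-r*dt) * [p*0.000000 + (1-p)*0.000000] = 0.000000; exercise = 0.000000; V(3,0) = max -> 0.000000
  V(3,1) = exp(-r*dt) * [p*0.000000 + (1-p)*0.000000] = 0.000000; exercise = 0.000000; V(3,1) = max -> 0.000000
  V(3,2) = exp(-r*dt) * [p*0.000000 + (1-p)*22.170008] = 12.531218; exercise = 12.491204; V(3,2) = max -> 12.531218
  V(3,3) = exp(-r*dt) * [p*22.170008 + (1-p)*34.455837] = 28.806145; exercise = 29.260901; V(3,3) = max -> 29.260901
  V(2,0) = exp(-r*dt) * [p*0.000000 + (1-p)*0.000000] = 0.000000; exercise = 0.000000; V(2,0) = max -> 0.000000
  V(2,1) = exp(-r*dt) * [p*0.000000 + (1-p)*12.531218] = 7.083057; exercise = 0.000000; V(2,1) = max -> 7.083057
  V(2,2) = exp(-r*dt) * [p*12.531218 + (1-p)*29.260901] = 21.813171; exercise = 22.170008; V(2,2) = max -> 22.170008
  V(1,0) = exp(-r*dt) * [p*0.000000 + (1-p)*7.083057] = 4.003577; exercise = 0.000000; V(1,0) = max -> 4.003577
  V(1,1) = exp(-r*dt) * [p*7.083057 + (1-p)*22.170008] = 15.512226; exercise = 12.491204; V(1,1) = max -> 15.512226
  V(0,0) = exp(-r*dt) * [p*4.003577 + (1-p)*15.512226] = 10.452984; exercise = 0.000000; V(0,0) = max -> 10.452984


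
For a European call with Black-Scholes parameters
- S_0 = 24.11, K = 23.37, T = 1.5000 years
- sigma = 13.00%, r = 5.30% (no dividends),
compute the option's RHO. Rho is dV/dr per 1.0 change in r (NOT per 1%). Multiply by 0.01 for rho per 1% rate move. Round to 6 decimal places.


d1 = 0.7747204934; d2 = 0.6155036602
phi(d1) = 0.2955153627; exp(-qT) = 1.0000000000; exp(-rT) = 0.9235780200
N(d2) = 0.7308889236
Rho = K*T*exp(-rT)*N(d2) = 23.3700 * 1.5000 * 0.9235780200 * 0.7308889236 = 23.663280

Answer: Rho = 23.663280


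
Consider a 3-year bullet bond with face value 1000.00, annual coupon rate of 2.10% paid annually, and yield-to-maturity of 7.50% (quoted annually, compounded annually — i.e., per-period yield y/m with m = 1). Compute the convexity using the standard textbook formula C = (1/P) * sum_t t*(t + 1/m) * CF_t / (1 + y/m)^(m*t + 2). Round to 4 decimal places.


Coupon per period c = face * coupon_rate / m = 21.000000
Periods per year m = 1; per-period yield y/m = 0.075000
Number of cashflows N = 3
Cashflows (t years, CF_t, discount factor 1/(1+y/m)^(m*t), PV):
  t = 1.0000: CF_t = 21.000000, DF = 0.930233, PV = 19.534884
  t = 2.0000: CF_t = 21.000000, DF = 0.865333, PV = 18.171985
  t = 3.0000: CF_t = 1021.000000, DF = 0.804961, PV = 821.864741
Price P = sum_t PV_t = 859.571610
Convexity numerator sum_t t*(t + 1/m) * CF_t / (1+y/m)^(m*t + 2):
  t = 1.0000: term = 33.808344
  t = 2.0000: term = 94.348867
  t = 3.0000: term = 8534.236364
Convexity = (1/P) * sum = 8662.393574 / 859.571610 = 10.077571

Answer: Convexity = 10.0776


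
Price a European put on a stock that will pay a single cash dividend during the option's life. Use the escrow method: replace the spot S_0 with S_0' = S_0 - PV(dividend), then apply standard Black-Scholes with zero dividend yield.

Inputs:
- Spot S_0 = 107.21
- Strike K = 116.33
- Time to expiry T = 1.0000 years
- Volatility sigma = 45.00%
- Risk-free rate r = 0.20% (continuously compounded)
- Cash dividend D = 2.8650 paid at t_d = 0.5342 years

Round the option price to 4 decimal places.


PV(D) = D * exp(-r * t_d) = 2.8650 * 0.99893217 = 2.86194067
S_0' = S_0 - PV(D) = 107.2100 - 2.86194067 = 104.34805933
d1 = (ln(S_0'/K) + (r + sigma^2/2)*T) / (sigma*sqrt(T)) = -0.01210876
d2 = d1 - sigma*sqrt(T) = -0.46210876
exp(-rT) = 0.99800200
N(-d1) = 0.50483058; N(-d2) = 0.67799834
P = K * exp(-rT) * N(-d2) - S_0' * N(-d1) = 116.3300 * 0.99800200 * 0.67799834 - 104.34805933 * 0.50483058 = 26.0359

Answer: Price = 26.0359


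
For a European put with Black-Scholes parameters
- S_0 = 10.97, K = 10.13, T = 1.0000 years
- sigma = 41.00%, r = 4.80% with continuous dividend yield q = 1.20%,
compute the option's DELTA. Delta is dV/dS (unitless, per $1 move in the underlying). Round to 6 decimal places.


d1 = 0.4871047708; d2 = 0.0771047708
phi(d1) = 0.3543131820; exp(-qT) = 0.9880717129; exp(-rT) = 0.9531337871
N(-d1) = 0.3130920429
Delta = -exp(-qT) * N(-d1) = -0.9880717129 * 0.3130920429 = -0.309357

Answer: Delta = -0.309357


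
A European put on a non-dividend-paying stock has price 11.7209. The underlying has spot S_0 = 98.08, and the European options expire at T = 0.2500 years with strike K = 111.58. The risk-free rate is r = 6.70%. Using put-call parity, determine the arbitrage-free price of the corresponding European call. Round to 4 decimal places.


Put-call parity: C - P = S_0 * exp(-qT) - K * exp(-rT).
S_0 * exp(-qT) = 98.0800 * 1.00000000 = 98.08000000
K * exp(-rT) = 111.5800 * 0.98338950 = 109.72660055
C = P + S*exp(-qT) - K*exp(-rT)
C = 11.7209 + 98.08000000 - 109.72660055 = 0.0743

Answer: Call price = 0.0743


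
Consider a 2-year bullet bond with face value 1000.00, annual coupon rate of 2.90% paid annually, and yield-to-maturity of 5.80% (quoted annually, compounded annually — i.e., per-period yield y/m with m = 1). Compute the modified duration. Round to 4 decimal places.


Coupon per period c = face * coupon_rate / m = 29.000000
Periods per year m = 1; per-period yield y/m = 0.058000
Number of cashflows N = 2
Cashflows (t years, CF_t, discount factor 1/(1+y/m)^(m*t), PV):
  t = 1.0000: CF_t = 29.000000, DF = 0.945180, PV = 27.410208
  t = 2.0000: CF_t = 1029.000000, DF = 0.893364, PV = 919.272015
Price P = sum_t PV_t = 946.682223
First compute Macaulay numerator sum_t t * PV_t:
  t * PV_t at t = 1.0000: 27.410208
  t * PV_t at t = 2.0000: 1838.544030
Macaulay duration D = 1865.954238 / 946.682223 = 1.971046
Modified duration = D / (1 + y/m) = 1.971046 / (1 + 0.058000) = 1.862992

Answer: Modified duration = 1.8630


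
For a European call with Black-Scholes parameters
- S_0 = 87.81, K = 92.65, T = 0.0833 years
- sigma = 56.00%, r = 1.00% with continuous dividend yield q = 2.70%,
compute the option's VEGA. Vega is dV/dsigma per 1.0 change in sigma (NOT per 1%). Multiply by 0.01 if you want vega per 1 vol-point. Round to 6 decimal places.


d1 = -0.2599104773; d2 = -0.4215362178
phi(d1) = 0.3856923449; exp(-qT) = 0.9977534273; exp(-rT) = 0.9991673468
Vega = S * exp(-qT) * phi(d1) * sqrt(T) = 87.8100 * 0.9977534273 * 0.3856923449 * 0.2886173938 = 9.752832

Answer: Vega = 9.752832


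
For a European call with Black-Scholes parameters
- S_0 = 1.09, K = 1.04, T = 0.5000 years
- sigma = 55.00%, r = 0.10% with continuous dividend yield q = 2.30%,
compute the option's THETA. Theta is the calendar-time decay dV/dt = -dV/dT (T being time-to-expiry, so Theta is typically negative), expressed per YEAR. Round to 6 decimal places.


d1 = 0.2869104615; d2 = -0.1019982682
phi(d1) = 0.3828556171; exp(-qT) = 0.9885658722; exp(-rT) = 0.9995001250
Theta = -S*exp(-qT)*phi(d1)*sigma/(2*sqrt(T)) - r*K*exp(-rT)*N(d2) + q*S*exp(-qT)*N(d1)
N(d1) = 0.6129095600; N(d2) = 0.4593790248; sqrt(T) = 0.7071067812
Term 1 = -1.0900 * 0.9885658722 * 0.3828556171 * 0.5500 / (2 * 0.7071067812) = -0.1604408028
Term 2 = -0.0010 * 1.0400 * 0.9995001250 * 0.4593790248 = -0.0004775154
Term 3 = 0.0230 * 1.0900 * 0.9885658722 * 0.6129095600 = 0.0151899499
Theta = -0.1604408028 + (-0.0004775154) + (0.0151899499) = -0.145728

Answer: Theta = -0.145728


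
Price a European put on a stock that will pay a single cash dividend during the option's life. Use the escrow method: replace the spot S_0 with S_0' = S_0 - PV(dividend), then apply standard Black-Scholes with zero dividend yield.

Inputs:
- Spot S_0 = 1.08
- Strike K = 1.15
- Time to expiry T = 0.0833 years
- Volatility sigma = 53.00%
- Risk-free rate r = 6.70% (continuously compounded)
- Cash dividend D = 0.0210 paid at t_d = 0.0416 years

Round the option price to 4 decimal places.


Answer: Price = 0.1177

Derivation:
PV(D) = D * exp(-r * t_d) = 0.0210 * 0.99721668 = 0.02094155
S_0' = S_0 - PV(D) = 1.0800 - 0.02094155 = 1.05905845
d1 = (ln(S_0'/K) + (r + sigma^2/2)*T) / (sigma*sqrt(T)) = -0.42558856
d2 = d1 - sigma*sqrt(T) = -0.57855578
exp(-rT) = 0.99443445
N(-d1) = 0.66479616; N(-d2) = 0.71855553
P = K * exp(-rT) * N(-d2) - S_0' * N(-d1) = 1.1500 * 0.99443445 * 0.71855553 - 1.05905845 * 0.66479616 = 0.1177


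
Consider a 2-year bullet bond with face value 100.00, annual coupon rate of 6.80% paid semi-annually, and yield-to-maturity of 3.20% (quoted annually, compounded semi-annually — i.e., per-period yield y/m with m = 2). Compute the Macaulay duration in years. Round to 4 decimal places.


Coupon per period c = face * coupon_rate / m = 3.400000
Periods per year m = 2; per-period yield y/m = 0.016000
Number of cashflows N = 4
Cashflows (t years, CF_t, discount factor 1/(1+y/m)^(m*t), PV):
  t = 0.5000: CF_t = 3.400000, DF = 0.984252, PV = 3.346457
  t = 1.0000: CF_t = 3.400000, DF = 0.968752, PV = 3.293757
  t = 1.5000: CF_t = 3.400000, DF = 0.953496, PV = 3.241886
  t = 2.0000: CF_t = 103.400000, DF = 0.938480, PV = 97.038865
Price P = sum_t PV_t = 106.920964
Macaulay numerator sum_t t * PV_t:
  t * PV_t at t = 0.5000: 1.673228
  t * PV_t at t = 1.0000: 3.293757
  t * PV_t at t = 1.5000: 4.862830
  t * PV_t at t = 2.0000: 194.077729
Macaulay duration D = (sum_t t * PV_t) / P = 203.907544 / 106.920964 = 1.907087

Answer: Macaulay duration = 1.9071 years


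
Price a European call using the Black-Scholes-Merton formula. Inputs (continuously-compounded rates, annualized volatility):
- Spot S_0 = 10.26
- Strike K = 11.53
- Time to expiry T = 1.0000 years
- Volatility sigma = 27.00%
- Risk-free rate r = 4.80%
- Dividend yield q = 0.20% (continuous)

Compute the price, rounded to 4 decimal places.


d1 = (ln(S/K) + (r - q + 0.5*sigma^2) * T) / (sigma * sqrt(T)) = -0.12684998
d2 = d1 - sigma * sqrt(T) = -0.39684998
exp(-rT) = 0.95313379; exp(-qT) = 0.99800200
C = S_0 * exp(-qT) * N(d1) - K * exp(-rT) * N(d2)
N(d1) = 0.44952957; N(d2) = 0.34573905
C = 10.2600 * 0.99800200 * 0.44952957 - 11.5300 * 0.95313379 * 0.34573905 = 0.8034

Answer: Price = 0.8034
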